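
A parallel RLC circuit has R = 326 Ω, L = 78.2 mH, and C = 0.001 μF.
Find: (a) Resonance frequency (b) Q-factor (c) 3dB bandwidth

Step 1 — Resonance: ω₀ = 1/√(LC) = 1/√(0.0782·1e-09) = 1.131e+05 rad/s.
Step 2 — f₀ = ω₀/(2π) = 1.8e+04 Hz.
Step 3 — Parallel Q: Q = R/(ω₀L) = 326/(1.131e+05·0.0782) = 0.03686.
Step 4 — Bandwidth: Δω = ω₀/Q = 3.067e+06 rad/s; BW = Δω/(2π) = 4.882e+05 Hz.

(a) f₀ = 1.8e+04 Hz  (b) Q = 0.03686  (c) BW = 4.882e+05 Hz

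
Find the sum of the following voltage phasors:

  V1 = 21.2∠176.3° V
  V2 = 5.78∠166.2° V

Step 1 — Convert each phasor to rectangular form:
  V1 = 21.2·(cos(176.3°) + j·sin(176.3°)) = -21.16 + j1.368 V
  V2 = 5.78·(cos(166.2°) + j·sin(166.2°)) = -5.613 + j1.379 V
Step 2 — Sum components: V_total = -26.77 + j2.747 V.
Step 3 — Convert to polar: |V_total| = 26.91 V, ∠V_total = 174.1°.

V_total = 26.91∠174.1° V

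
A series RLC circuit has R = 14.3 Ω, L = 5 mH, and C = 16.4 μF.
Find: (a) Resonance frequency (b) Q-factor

Step 1 — Resonance condition Im(Z)=0 gives ω₀ = 1/√(LC).
Step 2 — ω₀ = 1/√(0.005·1.64e-05) = 3492 rad/s.
Step 3 — f₀ = ω₀/(2π) = 555.8 Hz.
Step 4 — Series Q: Q = ω₀L/R = 3492·0.005/14.3 = 1.221.

(a) f₀ = 555.8 Hz  (b) Q = 1.221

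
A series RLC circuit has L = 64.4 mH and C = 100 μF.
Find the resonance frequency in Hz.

Step 1 — Resonance condition Im(Z)=0 gives ω₀ = 1/√(LC).
Step 2 — ω₀ = 1/√(0.0644·0.0001) = 394.1 rad/s.
Step 3 — f₀ = ω₀/(2π) = 62.72 Hz.

f₀ = 62.72 Hz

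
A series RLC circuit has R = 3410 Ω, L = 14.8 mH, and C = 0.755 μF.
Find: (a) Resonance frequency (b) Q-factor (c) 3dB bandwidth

Step 1 — Resonance: ω₀ = 1/√(LC) = 1/√(0.0148·7.55e-07) = 9460 rad/s.
Step 2 — f₀ = ω₀/(2π) = 1506 Hz.
Step 3 — Series Q: Q = ω₀L/R = 9460·0.0148/3410 = 0.04106.
Step 4 — Bandwidth: Δω = ω₀/Q = 2.304e+05 rad/s; BW = Δω/(2π) = 3.667e+04 Hz.

(a) f₀ = 1506 Hz  (b) Q = 0.04106  (c) BW = 3.667e+04 Hz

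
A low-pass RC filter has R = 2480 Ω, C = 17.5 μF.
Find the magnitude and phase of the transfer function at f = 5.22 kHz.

Step 1 — Angular frequency: ω = 2π·5220 = 3.28e+04 rad/s.
Step 2 — Transfer function: H(jω) = 1/(1 + jωRC).
Step 3 — Denominator: 1 + jωRC = 1 + j·3.28e+04·2480·1.75e-05 = 1 + j1423.
Step 4 — H = 4.935e-07 - j0.0007025.
Step 5 — Magnitude: |H| = 0.0007025 (-63.1 dB); phase: φ = -90.0°.

|H| = 0.0007025 (-63.1 dB), φ = -90.0°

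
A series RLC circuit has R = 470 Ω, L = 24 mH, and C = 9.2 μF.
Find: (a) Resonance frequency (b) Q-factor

Step 1 — Resonance condition Im(Z)=0 gives ω₀ = 1/√(LC).
Step 2 — ω₀ = 1/√(0.024·9.2e-06) = 2128 rad/s.
Step 3 — f₀ = ω₀/(2π) = 338.7 Hz.
Step 4 — Series Q: Q = ω₀L/R = 2128·0.024/470 = 0.1087.

(a) f₀ = 338.7 Hz  (b) Q = 0.1087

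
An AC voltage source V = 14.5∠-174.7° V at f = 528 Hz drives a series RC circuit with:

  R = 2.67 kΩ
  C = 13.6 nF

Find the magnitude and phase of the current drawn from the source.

Step 1 — Angular frequency: ω = 2π·f = 2π·528 = 3318 rad/s.
Step 2 — Component impedances:
  R: Z = R = 2670 Ω
  C: Z = 1/(jωC) = -j/(ω·C) = 0 - j2.216e+04 Ω
Step 3 — Series combination: Z_total = R + C = 2670 - j2.216e+04 Ω = 2.232e+04∠-83.1° Ω.
Step 4 — Source phasor: V = 14.5∠-174.7° V = -14.44 - j1.339 V.
Step 5 — Ohm's law: I = V / Z_total = (-14.44 - j1.339) / (2670 - j2.216e+04) = -1.779e-05 - j0.0006493 A.
Step 6 — Convert to polar: |I| = 0.0006495 A, ∠I = -91.6°.

I = 0.0006495∠-91.6° A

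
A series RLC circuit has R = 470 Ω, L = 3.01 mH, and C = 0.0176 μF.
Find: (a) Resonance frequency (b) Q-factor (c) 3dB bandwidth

Step 1 — Resonance condition Im(Z)=0 gives ω₀ = 1/√(LC).
Step 2 — ω₀ = 1/√(0.00301·1.76e-08) = 1.374e+05 rad/s.
Step 3 — f₀ = ω₀/(2π) = 2.187e+04 Hz.
Step 4 — Series Q: Q = ω₀L/R = 1.374e+05·0.00301/470 = 0.8799.
Step 5 — 3dB bandwidth: Δω = ω₀/Q = 1.561e+05 rad/s; BW = Δω/(2π) = 2.485e+04 Hz.

(a) f₀ = 2.187e+04 Hz  (b) Q = 0.8799  (c) BW = 2.485e+04 Hz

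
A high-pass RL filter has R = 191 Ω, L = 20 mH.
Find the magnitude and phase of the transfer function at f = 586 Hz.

Step 1 — Angular frequency: ω = 2π·586 = 3682 rad/s.
Step 2 — Transfer function: H(jω) = jωL/(R + jωL).
Step 3 — Numerator jωL = j·73.64; denominator R + jωL = 191 + j73.64.
Step 4 — H = 0.1294 + j0.3357.
Step 5 — Magnitude: |H| = 0.3597 (-8.9 dB); phase: φ = 68.9°.

|H| = 0.3597 (-8.9 dB), φ = 68.9°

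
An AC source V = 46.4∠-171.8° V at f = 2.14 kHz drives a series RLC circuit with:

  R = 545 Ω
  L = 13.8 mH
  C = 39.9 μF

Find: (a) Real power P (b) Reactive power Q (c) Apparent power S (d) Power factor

Step 1 — Angular frequency: ω = 2π·f = 2π·2140 = 1.345e+04 rad/s.
Step 2 — Component impedances:
  R: Z = R = 545 Ω
  L: Z = jωL = j·1.345e+04·0.0138 = 0 + j185.6 Ω
  C: Z = 1/(jωC) = -j/(ω·C) = 0 - j1.864 Ω
Step 3 — Series combination: Z_total = R + L + C = 545 + j183.7 Ω = 575.1∠18.6° Ω.
Step 4 — Source phasor: V = 46.4∠-171.8° V = -45.93 - j6.618 V.
Step 5 — Current: I = V / Z = -0.07935 + j0.0146 A = 0.08068∠169.6° A.
Step 6 — Complex power: S = V·I* = 3.547 + j1.196 VA.
Step 7 — Real power: P = Re(S) = 3.547 W.
Step 8 — Reactive power: Q = Im(S) = 1.196 VAR.
Step 9 — Apparent power: |S| = 3.743 VA.
Step 10 — Power factor: PF = P/|S| = 0.9476 (lagging).

(a) P = 3.547 W  (b) Q = 1.196 VAR  (c) S = 3.743 VA  (d) PF = 0.9476 (lagging)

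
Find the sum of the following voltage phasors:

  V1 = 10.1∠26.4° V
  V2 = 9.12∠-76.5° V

Step 1 — Convert each phasor to rectangular form:
  V1 = 10.1·(cos(26.4°) + j·sin(26.4°)) = 9.047 + j4.491 V
  V2 = 9.12·(cos(-76.5°) + j·sin(-76.5°)) = 2.129 - j8.868 V
Step 2 — Sum components: V_total = 11.18 - j4.377 V.
Step 3 — Convert to polar: |V_total| = 12 V, ∠V_total = -21.4°.

V_total = 12∠-21.4° V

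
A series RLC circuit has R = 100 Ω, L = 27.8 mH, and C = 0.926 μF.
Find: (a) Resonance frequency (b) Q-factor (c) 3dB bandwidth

Step 1 — Resonance: ω₀ = 1/√(LC) = 1/√(0.0278·9.26e-07) = 6233 rad/s.
Step 2 — f₀ = ω₀/(2π) = 992 Hz.
Step 3 — Series Q: Q = ω₀L/R = 6233·0.0278/100 = 1.733.
Step 4 — Bandwidth: Δω = ω₀/Q = 3597 rad/s; BW = Δω/(2π) = 572.5 Hz.

(a) f₀ = 992 Hz  (b) Q = 1.733  (c) BW = 572.5 Hz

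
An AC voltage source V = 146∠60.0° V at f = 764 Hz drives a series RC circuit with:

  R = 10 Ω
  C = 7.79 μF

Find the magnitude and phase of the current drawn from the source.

Step 1 — Angular frequency: ω = 2π·f = 2π·764 = 4800 rad/s.
Step 2 — Component impedances:
  R: Z = R = 10 Ω
  C: Z = 1/(jωC) = -j/(ω·C) = 0 - j26.74 Ω
Step 3 — Series combination: Z_total = R + C = 10 - j26.74 Ω = 28.55∠-69.5° Ω.
Step 4 — Source phasor: V = 146∠60.0° V = 73 + j126.4 V.
Step 5 — Ohm's law: I = V / Z_total = (73 + j126.4) / (10 - j26.74) = -3.253 + j3.946 A.
Step 6 — Convert to polar: |I| = 5.114 A, ∠I = 129.5°.

I = 5.114∠129.5° A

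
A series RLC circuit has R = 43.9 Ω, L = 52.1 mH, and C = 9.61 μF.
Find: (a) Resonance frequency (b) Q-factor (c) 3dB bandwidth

Step 1 — Resonance: ω₀ = 1/√(LC) = 1/√(0.0521·9.61e-06) = 1413 rad/s.
Step 2 — f₀ = ω₀/(2π) = 224.9 Hz.
Step 3 — Series Q: Q = ω₀L/R = 1413·0.0521/43.9 = 1.677.
Step 4 — Bandwidth: Δω = ω₀/Q = 842.6 rad/s; BW = Δω/(2π) = 134.1 Hz.

(a) f₀ = 224.9 Hz  (b) Q = 1.677  (c) BW = 134.1 Hz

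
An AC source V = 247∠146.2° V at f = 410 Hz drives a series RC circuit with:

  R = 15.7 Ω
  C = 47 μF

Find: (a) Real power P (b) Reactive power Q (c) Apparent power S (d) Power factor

Step 1 — Angular frequency: ω = 2π·f = 2π·410 = 2576 rad/s.
Step 2 — Component impedances:
  R: Z = R = 15.7 Ω
  C: Z = 1/(jωC) = -j/(ω·C) = 0 - j8.259 Ω
Step 3 — Series combination: Z_total = R + C = 15.7 - j8.259 Ω = 17.74∠-27.7° Ω.
Step 4 — Source phasor: V = 247∠146.2° V = -205.3 + j137.4 V.
Step 5 — Current: I = V / Z = -13.85 + j1.468 A = 13.92∠173.9° A.
Step 6 — Complex power: S = V·I* = 3044 - j1601 VA.
Step 7 — Real power: P = Re(S) = 3044 W.
Step 8 — Reactive power: Q = Im(S) = -1601 VAR.
Step 9 — Apparent power: |S| = 3439 VA.
Step 10 — Power factor: PF = P/|S| = 0.885 (leading).

(a) P = 3044 W  (b) Q = -1601 VAR  (c) S = 3439 VA  (d) PF = 0.885 (leading)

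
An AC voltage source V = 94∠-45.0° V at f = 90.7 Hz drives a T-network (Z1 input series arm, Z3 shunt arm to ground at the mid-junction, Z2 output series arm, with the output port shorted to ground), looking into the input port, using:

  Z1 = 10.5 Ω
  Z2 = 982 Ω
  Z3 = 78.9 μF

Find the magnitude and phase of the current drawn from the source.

Step 1 — Angular frequency: ω = 2π·f = 2π·90.7 = 569.9 rad/s.
Step 2 — Component impedances:
  Z1: Z = R = 10.5 Ω
  Z2: Z = R = 982 Ω
  Z3: Z = 1/(jωC) = -j/(ω·C) = 0 - j22.24 Ω
Step 3 — With the output port shorted to ground, the output series arm Z2 runs from the junction to ground; the shunt arm Z3 also runs from the junction to ground. They appear in parallel: Z3 || Z2 = 0.5034 - j22.23 Ω.
Step 4 — Series with input arm Z1: Z_in = Z1 + (Z3 || Z2) = 11 - j22.23 Ω = 24.8∠-63.7° Ω.
Step 5 — Source phasor: V = 94∠-45.0° V = 66.47 - j66.47 V.
Step 6 — Ohm's law: I = V / Z_total = (66.47 - j66.47) / (11 - j22.23) = 3.591 + j1.213 A.
Step 7 — Convert to polar: |I| = 3.79 A, ∠I = 18.7°.

I = 3.79∠18.7° A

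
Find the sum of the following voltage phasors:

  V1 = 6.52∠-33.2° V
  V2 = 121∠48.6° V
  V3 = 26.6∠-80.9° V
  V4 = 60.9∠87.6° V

Step 1 — Convert each phasor to rectangular form:
  V1 = 6.52·(cos(-33.2°) + j·sin(-33.2°)) = 5.456 - j3.57 V
  V2 = 121·(cos(48.6°) + j·sin(48.6°)) = 80.02 + j90.76 V
  V3 = 26.6·(cos(-80.9°) + j·sin(-80.9°)) = 4.207 - j26.27 V
  V4 = 60.9·(cos(87.6°) + j·sin(87.6°)) = 2.55 + j60.85 V
Step 2 — Sum components: V_total = 92.23 + j121.8 V.
Step 3 — Convert to polar: |V_total| = 152.8 V, ∠V_total = 52.9°.

V_total = 152.8∠52.9° V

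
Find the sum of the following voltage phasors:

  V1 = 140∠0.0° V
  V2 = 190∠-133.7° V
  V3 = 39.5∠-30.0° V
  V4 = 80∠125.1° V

Step 1 — Convert each phasor to rectangular form:
  V1 = 140·(cos(0.0°) + j·sin(0.0°)) = 140 V
  V2 = 190·(cos(-133.7°) + j·sin(-133.7°)) = -131.3 - j137.4 V
  V3 = 39.5·(cos(-30.0°) + j·sin(-30.0°)) = 34.21 - j19.75 V
  V4 = 80·(cos(125.1°) + j·sin(125.1°)) = -46 + j65.45 V
Step 2 — Sum components: V_total = -3.06 - j91.66 V.
Step 3 — Convert to polar: |V_total| = 91.71 V, ∠V_total = -91.9°.

V_total = 91.71∠-91.9° V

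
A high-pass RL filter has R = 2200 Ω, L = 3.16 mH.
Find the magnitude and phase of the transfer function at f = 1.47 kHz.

Step 1 — Angular frequency: ω = 2π·1470 = 9236 rad/s.
Step 2 — Transfer function: H(jω) = jωL/(R + jωL).
Step 3 — Numerator jωL = j·29.19; denominator R + jωL = 2200 + j29.19.
Step 4 — H = 0.000176 + j0.01326.
Step 5 — Magnitude: |H| = 0.01327 (-37.5 dB); phase: φ = 89.2°.

|H| = 0.01327 (-37.5 dB), φ = 89.2°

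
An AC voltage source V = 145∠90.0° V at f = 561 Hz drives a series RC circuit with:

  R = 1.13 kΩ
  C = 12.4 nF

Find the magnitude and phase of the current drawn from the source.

Step 1 — Angular frequency: ω = 2π·f = 2π·561 = 3525 rad/s.
Step 2 — Component impedances:
  R: Z = R = 1130 Ω
  C: Z = 1/(jωC) = -j/(ω·C) = 0 - j2.288e+04 Ω
Step 3 — Series combination: Z_total = R + C = 1130 - j2.288e+04 Ω = 2.291e+04∠-87.2° Ω.
Step 4 — Source phasor: V = 145∠90.0° V = 0 + j145 V.
Step 5 — Ohm's law: I = V / Z_total = (0 + j145) / (1130 - j2.288e+04) = -0.006322 + j0.0003123 A.
Step 6 — Convert to polar: |I| = 0.00633 A, ∠I = 177.2°.

I = 0.00633∠177.2° A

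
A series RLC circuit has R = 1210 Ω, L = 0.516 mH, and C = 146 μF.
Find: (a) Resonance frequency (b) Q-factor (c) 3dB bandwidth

Step 1 — Resonance condition Im(Z)=0 gives ω₀ = 1/√(LC).
Step 2 — ω₀ = 1/√(0.000516·0.000146) = 3643 rad/s.
Step 3 — f₀ = ω₀/(2π) = 579.9 Hz.
Step 4 — Series Q: Q = ω₀L/R = 3643·0.000516/1210 = 0.001554.
Step 5 — 3dB bandwidth: Δω = ω₀/Q = 2.345e+06 rad/s; BW = Δω/(2π) = 3.732e+05 Hz.

(a) f₀ = 579.9 Hz  (b) Q = 0.001554  (c) BW = 3.732e+05 Hz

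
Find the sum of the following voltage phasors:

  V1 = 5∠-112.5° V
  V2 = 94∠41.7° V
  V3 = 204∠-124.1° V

Step 1 — Convert each phasor to rectangular form:
  V1 = 5·(cos(-112.5°) + j·sin(-112.5°)) = -1.913 - j4.619 V
  V2 = 94·(cos(41.7°) + j·sin(41.7°)) = 70.18 + j62.53 V
  V3 = 204·(cos(-124.1°) + j·sin(-124.1°)) = -114.4 - j168.9 V
Step 2 — Sum components: V_total = -46.1 - j111 V.
Step 3 — Convert to polar: |V_total| = 120.2 V, ∠V_total = -112.6°.

V_total = 120.2∠-112.6° V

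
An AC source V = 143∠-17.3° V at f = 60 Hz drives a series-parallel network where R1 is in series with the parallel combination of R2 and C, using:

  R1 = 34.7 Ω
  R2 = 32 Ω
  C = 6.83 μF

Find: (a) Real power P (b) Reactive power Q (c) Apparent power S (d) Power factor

Step 1 — Angular frequency: ω = 2π·f = 2π·60 = 377 rad/s.
Step 2 — Component impedances:
  R1: Z = R = 34.7 Ω
  R2: Z = R = 32 Ω
  C: Z = 1/(jωC) = -j/(ω·C) = 0 - j388.4 Ω
Step 3 — Parallel branch: R2 || C = 1/(1/R2 + 1/C) = 31.78 - j2.619 Ω.
Step 4 — Series with R1: Z_total = R1 + (R2 || C) = 66.48 - j2.619 Ω = 66.54∠-2.3° Ω.
Step 5 — Source phasor: V = 143∠-17.3° V = 136.5 - j42.52 V.
Step 6 — Current: I = V / Z = 2.076 - j0.5579 A = 2.149∠-15.0° A.
Step 7 — Complex power: S = V·I* = 307.1 - j12.1 VA.
Step 8 — Real power: P = Re(S) = 307.1 W.
Step 9 — Reactive power: Q = Im(S) = -12.1 VAR.
Step 10 — Apparent power: |S| = 307.3 VA.
Step 11 — Power factor: PF = P/|S| = 0.9992 (leading).

(a) P = 307.1 W  (b) Q = -12.1 VAR  (c) S = 307.3 VA  (d) PF = 0.9992 (leading)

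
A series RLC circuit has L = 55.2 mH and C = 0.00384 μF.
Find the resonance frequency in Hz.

Step 1 — Resonance condition Im(Z)=0 gives ω₀ = 1/√(LC).
Step 2 — ω₀ = 1/√(0.0552·3.84e-09) = 6.869e+04 rad/s.
Step 3 — f₀ = ω₀/(2π) = 1.093e+04 Hz.

f₀ = 1.093e+04 Hz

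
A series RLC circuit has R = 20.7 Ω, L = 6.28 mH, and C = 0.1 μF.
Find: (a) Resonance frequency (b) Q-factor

Step 1 — Resonance condition Im(Z)=0 gives ω₀ = 1/√(LC).
Step 2 — ω₀ = 1/√(0.00628·1e-07) = 3.99e+04 rad/s.
Step 3 — f₀ = ω₀/(2π) = 6351 Hz.
Step 4 — Series Q: Q = ω₀L/R = 3.99e+04·0.00628/20.7 = 12.11.

(a) f₀ = 6351 Hz  (b) Q = 12.11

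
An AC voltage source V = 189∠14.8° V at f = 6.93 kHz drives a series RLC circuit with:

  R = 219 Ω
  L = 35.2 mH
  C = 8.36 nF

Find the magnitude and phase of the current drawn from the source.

Step 1 — Angular frequency: ω = 2π·f = 2π·6930 = 4.354e+04 rad/s.
Step 2 — Component impedances:
  R: Z = R = 219 Ω
  L: Z = jωL = j·4.354e+04·0.0352 = 0 + j1533 Ω
  C: Z = 1/(jωC) = -j/(ω·C) = 0 - j2747 Ω
Step 3 — Series combination: Z_total = R + L + C = 219 - j1214 Ω = 1234∠-79.8° Ω.
Step 4 — Source phasor: V = 189∠14.8° V = 182.7 + j48.28 V.
Step 5 — Ohm's law: I = V / Z_total = (182.7 + j48.28) / (219 - j1214) = -0.01222 + j0.1527 A.
Step 6 — Convert to polar: |I| = 0.1532 A, ∠I = 94.6°.

I = 0.1532∠94.6° A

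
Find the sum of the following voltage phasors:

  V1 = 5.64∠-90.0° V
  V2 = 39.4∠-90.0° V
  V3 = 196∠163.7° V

Step 1 — Convert each phasor to rectangular form:
  V1 = 5.64·(cos(-90.0°) + j·sin(-90.0°)) = 0 - j5.64 V
  V2 = 39.4·(cos(-90.0°) + j·sin(-90.0°)) = 0 - j39.4 V
  V3 = 196·(cos(163.7°) + j·sin(163.7°)) = -188.1 + j55.01 V
Step 2 — Sum components: V_total = -188.1 + j9.971 V.
Step 3 — Convert to polar: |V_total| = 188.4 V, ∠V_total = 177.0°.

V_total = 188.4∠177.0° V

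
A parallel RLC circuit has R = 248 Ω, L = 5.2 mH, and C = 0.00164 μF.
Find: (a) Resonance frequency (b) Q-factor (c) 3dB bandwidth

Step 1 — Resonance: ω₀ = 1/√(LC) = 1/√(0.0052·1.64e-09) = 3.424e+05 rad/s.
Step 2 — f₀ = ω₀/(2π) = 5.45e+04 Hz.
Step 3 — Parallel Q: Q = R/(ω₀L) = 248/(3.424e+05·0.0052) = 0.1393.
Step 4 — Bandwidth: Δω = ω₀/Q = 2.459e+06 rad/s; BW = Δω/(2π) = 3.913e+05 Hz.

(a) f₀ = 5.45e+04 Hz  (b) Q = 0.1393  (c) BW = 3.913e+05 Hz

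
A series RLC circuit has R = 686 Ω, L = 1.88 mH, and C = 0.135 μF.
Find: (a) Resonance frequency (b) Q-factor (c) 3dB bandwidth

Step 1 — Resonance: ω₀ = 1/√(LC) = 1/√(0.00188·1.35e-07) = 6.277e+04 rad/s.
Step 2 — f₀ = ω₀/(2π) = 9990 Hz.
Step 3 — Series Q: Q = ω₀L/R = 6.277e+04·0.00188/686 = 0.172.
Step 4 — Bandwidth: Δω = ω₀/Q = 3.649e+05 rad/s; BW = Δω/(2π) = 5.807e+04 Hz.

(a) f₀ = 9990 Hz  (b) Q = 0.172  (c) BW = 5.807e+04 Hz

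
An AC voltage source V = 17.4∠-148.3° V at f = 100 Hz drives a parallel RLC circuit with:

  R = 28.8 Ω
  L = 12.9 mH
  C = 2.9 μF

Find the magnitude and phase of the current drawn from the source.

Step 1 — Angular frequency: ω = 2π·f = 2π·100 = 628.3 rad/s.
Step 2 — Component impedances:
  R: Z = R = 28.8 Ω
  L: Z = jωL = j·628.3·0.0129 = 0 + j8.105 Ω
  C: Z = 1/(jωC) = -j/(ω·C) = 0 - j548.8 Ω
Step 3 — Parallel combination: 1/Z_total = 1/R + 1/L + 1/C; Z_total = 2.173 + j7.606 Ω = 7.91∠74.1° Ω.
Step 4 — Source phasor: V = 17.4∠-148.3° V = -14.8 - j9.143 V.
Step 5 — Ohm's law: I = V / Z_total = (-14.8 - j9.143) / (2.173 + j7.606) = -1.625 + j1.482 A.
Step 6 — Convert to polar: |I| = 2.2 A, ∠I = 137.6°.

I = 2.2∠137.6° A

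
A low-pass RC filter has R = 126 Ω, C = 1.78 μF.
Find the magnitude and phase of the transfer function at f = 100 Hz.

Step 1 — Angular frequency: ω = 2π·100 = 628.3 rad/s.
Step 2 — Transfer function: H(jω) = 1/(1 + jωRC).
Step 3 — Denominator: 1 + jωRC = 1 + j·628.3·126·1.78e-06 = 1 + j0.1409.
Step 4 — H = 0.9805 - j0.1382.
Step 5 — Magnitude: |H| = 0.9902 (-0.1 dB); phase: φ = -8.0°.

|H| = 0.9902 (-0.1 dB), φ = -8.0°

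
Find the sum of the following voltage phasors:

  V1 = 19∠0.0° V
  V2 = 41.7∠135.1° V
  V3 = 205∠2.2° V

Step 1 — Convert each phasor to rectangular form:
  V1 = 19·(cos(0.0°) + j·sin(0.0°)) = 19 V
  V2 = 41.7·(cos(135.1°) + j·sin(135.1°)) = -29.54 + j29.43 V
  V3 = 205·(cos(2.2°) + j·sin(2.2°)) = 204.8 + j7.87 V
Step 2 — Sum components: V_total = 194.3 + j37.3 V.
Step 3 — Convert to polar: |V_total| = 197.9 V, ∠V_total = 10.9°.

V_total = 197.9∠10.9° V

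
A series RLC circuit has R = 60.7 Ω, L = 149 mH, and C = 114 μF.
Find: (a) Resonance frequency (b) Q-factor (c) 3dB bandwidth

Step 1 — Resonance: ω₀ = 1/√(LC) = 1/√(0.149·0.000114) = 242.6 rad/s.
Step 2 — f₀ = ω₀/(2π) = 38.62 Hz.
Step 3 — Series Q: Q = ω₀L/R = 242.6·0.149/60.7 = 0.5956.
Step 4 — Bandwidth: Δω = ω₀/Q = 407.4 rad/s; BW = Δω/(2π) = 64.84 Hz.

(a) f₀ = 38.62 Hz  (b) Q = 0.5956  (c) BW = 64.84 Hz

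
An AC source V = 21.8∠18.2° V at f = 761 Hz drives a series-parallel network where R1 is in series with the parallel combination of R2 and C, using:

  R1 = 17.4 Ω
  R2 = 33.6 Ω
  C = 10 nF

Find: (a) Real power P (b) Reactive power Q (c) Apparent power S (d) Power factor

Step 1 — Angular frequency: ω = 2π·f = 2π·761 = 4782 rad/s.
Step 2 — Component impedances:
  R1: Z = R = 17.4 Ω
  R2: Z = R = 33.6 Ω
  C: Z = 1/(jωC) = -j/(ω·C) = 0 - j2.091e+04 Ω
Step 3 — Parallel branch: R2 || C = 1/(1/R2 + 1/C) = 33.6 - j0.05398 Ω.
Step 4 — Series with R1: Z_total = R1 + (R2 || C) = 51 - j0.05398 Ω = 51∠-0.1° Ω.
Step 5 — Source phasor: V = 21.8∠18.2° V = 20.71 + j6.809 V.
Step 6 — Current: I = V / Z = 0.4059 + j0.1339 A = 0.4275∠18.3° A.
Step 7 — Complex power: S = V·I* = 9.318 - j0.009863 VA.
Step 8 — Real power: P = Re(S) = 9.318 W.
Step 9 — Reactive power: Q = Im(S) = -0.009863 VAR.
Step 10 — Apparent power: |S| = 9.318 VA.
Step 11 — Power factor: PF = P/|S| = 1 (leading).

(a) P = 9.318 W  (b) Q = -0.009863 VAR  (c) S = 9.318 VA  (d) PF = 1 (leading)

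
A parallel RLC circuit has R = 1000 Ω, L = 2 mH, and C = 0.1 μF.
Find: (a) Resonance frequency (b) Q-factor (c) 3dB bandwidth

Step 1 — Resonance: ω₀ = 1/√(LC) = 1/√(0.002·1e-07) = 7.071e+04 rad/s.
Step 2 — f₀ = ω₀/(2π) = 1.125e+04 Hz.
Step 3 — Parallel Q: Q = R/(ω₀L) = 1000/(7.071e+04·0.002) = 7.071.
Step 4 — Bandwidth: Δω = ω₀/Q = 1e+04 rad/s; BW = Δω/(2π) = 1592 Hz.

(a) f₀ = 1.125e+04 Hz  (b) Q = 7.071  (c) BW = 1592 Hz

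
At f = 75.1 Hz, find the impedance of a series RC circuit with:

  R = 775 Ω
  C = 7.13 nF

Step 1 — Angular frequency: ω = 2π·f = 2π·75.1 = 471.9 rad/s.
Step 2 — Component impedances:
  R: Z = R = 775 Ω
  C: Z = 1/(jωC) = -j/(ω·C) = 0 - j2.972e+05 Ω
Step 3 — Series combination: Z_total = R + C = 775 - j2.972e+05 Ω = 2.972e+05∠-89.9° Ω.

Z = 775 - j2.972e+05 Ω = 2.972e+05∠-89.9° Ω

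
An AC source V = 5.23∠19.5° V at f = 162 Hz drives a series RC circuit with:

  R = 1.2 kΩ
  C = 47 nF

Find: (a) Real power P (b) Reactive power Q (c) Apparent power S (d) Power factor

Step 1 — Angular frequency: ω = 2π·f = 2π·162 = 1018 rad/s.
Step 2 — Component impedances:
  R: Z = R = 1200 Ω
  C: Z = 1/(jωC) = -j/(ω·C) = 0 - j2.09e+04 Ω
Step 3 — Series combination: Z_total = R + C = 1200 - j2.09e+04 Ω = 2.094e+04∠-86.7° Ω.
Step 4 — Source phasor: V = 5.23∠19.5° V = 4.93 + j1.746 V.
Step 5 — Current: I = V / Z = -6.975e-05 + j0.0002399 A = 0.0002498∠106.2° A.
Step 6 — Complex power: S = V·I* = 7.488e-05 - j0.001304 VA.
Step 7 — Real power: P = Re(S) = 7.488e-05 W.
Step 8 — Reactive power: Q = Im(S) = -0.001304 VAR.
Step 9 — Apparent power: |S| = 0.001306 VA.
Step 10 — Power factor: PF = P/|S| = 0.05731 (leading).

(a) P = 7.488e-05 W  (b) Q = -0.001304 VAR  (c) S = 0.001306 VA  (d) PF = 0.05731 (leading)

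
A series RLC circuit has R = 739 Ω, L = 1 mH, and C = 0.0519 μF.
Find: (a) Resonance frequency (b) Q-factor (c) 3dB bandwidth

Step 1 — Resonance: ω₀ = 1/√(LC) = 1/√(0.001·5.19e-08) = 1.388e+05 rad/s.
Step 2 — f₀ = ω₀/(2π) = 2.209e+04 Hz.
Step 3 — Series Q: Q = ω₀L/R = 1.388e+05·0.001/739 = 0.1878.
Step 4 — Bandwidth: Δω = ω₀/Q = 7.39e+05 rad/s; BW = Δω/(2π) = 1.176e+05 Hz.

(a) f₀ = 2.209e+04 Hz  (b) Q = 0.1878  (c) BW = 1.176e+05 Hz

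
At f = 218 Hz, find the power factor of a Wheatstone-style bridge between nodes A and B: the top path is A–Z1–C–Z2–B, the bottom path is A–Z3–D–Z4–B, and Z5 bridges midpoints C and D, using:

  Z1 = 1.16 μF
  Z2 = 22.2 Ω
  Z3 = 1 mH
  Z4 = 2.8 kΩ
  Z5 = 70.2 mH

Step 1 — Angular frequency: ω = 2π·f = 2π·218 = 1370 rad/s.
Step 2 — Component impedances:
  Z1: Z = 1/(jωC) = -j/(ω·C) = 0 - j629.4 Ω
  Z2: Z = R = 22.2 Ω
  Z3: Z = jωL = j·1370·0.001 = 0 + j1.37 Ω
  Z4: Z = R = 2800 Ω
  Z5: Z = jωL = j·1370·0.0702 = 0 + j96.16 Ω
Step 3 — Bridge requires nodal analysis (the Z5 bridge couples midpoints C and D, so the two paths cannot be reduced to a simple series/parallel combination). Setting node B to ground and injecting 1 A at node A, the 3-node admittance system at A, C, D solves to V_A = Z_AB = 26.53 + j113.4 Ω = 116.5∠76.8° Ω.
Step 4 — Power factor: PF = cos(φ) = Re(Z)/|Z| = 26.53/116.5 = 0.2277.
Step 5 — Type: Im(Z) = 113.4 ⇒ lagging (phase φ = 76.8°).

PF = 0.2277 (lagging, φ = 76.8°)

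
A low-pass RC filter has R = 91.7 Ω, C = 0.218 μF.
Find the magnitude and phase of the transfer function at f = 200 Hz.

Step 1 — Angular frequency: ω = 2π·200 = 1257 rad/s.
Step 2 — Transfer function: H(jω) = 1/(1 + jωRC).
Step 3 — Denominator: 1 + jωRC = 1 + j·1257·91.7·2.18e-07 = 1 + j0.02512.
Step 4 — H = 0.9994 - j0.02511.
Step 5 — Magnitude: |H| = 0.9997 (-0.0 dB); phase: φ = -1.4°.

|H| = 0.9997 (-0.0 dB), φ = -1.4°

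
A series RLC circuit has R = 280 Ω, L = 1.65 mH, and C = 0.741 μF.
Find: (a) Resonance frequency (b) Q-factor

Step 1 — Resonance condition Im(Z)=0 gives ω₀ = 1/√(LC).
Step 2 — ω₀ = 1/√(0.00165·7.41e-07) = 2.86e+04 rad/s.
Step 3 — f₀ = ω₀/(2π) = 4552 Hz.
Step 4 — Series Q: Q = ω₀L/R = 2.86e+04·0.00165/280 = 0.1685.

(a) f₀ = 4552 Hz  (b) Q = 0.1685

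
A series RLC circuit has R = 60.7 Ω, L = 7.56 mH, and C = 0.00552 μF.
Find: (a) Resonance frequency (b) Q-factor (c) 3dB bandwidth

Step 1 — Resonance condition Im(Z)=0 gives ω₀ = 1/√(LC).
Step 2 — ω₀ = 1/√(0.00756·5.52e-09) = 1.548e+05 rad/s.
Step 3 — f₀ = ω₀/(2π) = 2.464e+04 Hz.
Step 4 — Series Q: Q = ω₀L/R = 1.548e+05·0.00756/60.7 = 19.28.
Step 5 — 3dB bandwidth: Δω = ω₀/Q = 8029 rad/s; BW = Δω/(2π) = 1278 Hz.

(a) f₀ = 2.464e+04 Hz  (b) Q = 19.28  (c) BW = 1278 Hz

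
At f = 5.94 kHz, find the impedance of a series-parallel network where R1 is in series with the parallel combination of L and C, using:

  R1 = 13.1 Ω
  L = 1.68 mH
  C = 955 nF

Step 1 — Angular frequency: ω = 2π·f = 2π·5940 = 3.732e+04 rad/s.
Step 2 — Component impedances:
  R1: Z = R = 13.1 Ω
  L: Z = jωL = j·3.732e+04·0.00168 = 0 + j62.7 Ω
  C: Z = 1/(jωC) = -j/(ω·C) = 0 - j28.06 Ω
Step 3 — Parallel branch: L || C = 1/(1/L + 1/C) = 0 - j50.78 Ω.
Step 4 — Series with R1: Z_total = R1 + (L || C) = 13.1 - j50.78 Ω = 52.44∠-75.5° Ω.

Z = 13.1 - j50.78 Ω = 52.44∠-75.5° Ω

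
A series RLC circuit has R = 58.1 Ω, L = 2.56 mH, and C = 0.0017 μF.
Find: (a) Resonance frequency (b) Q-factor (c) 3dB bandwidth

Step 1 — Resonance: ω₀ = 1/√(LC) = 1/√(0.00256·1.7e-09) = 4.794e+05 rad/s.
Step 2 — f₀ = ω₀/(2π) = 7.629e+04 Hz.
Step 3 — Series Q: Q = ω₀L/R = 4.794e+05·0.00256/58.1 = 21.12.
Step 4 — Bandwidth: Δω = ω₀/Q = 2.27e+04 rad/s; BW = Δω/(2π) = 3612 Hz.

(a) f₀ = 7.629e+04 Hz  (b) Q = 21.12  (c) BW = 3612 Hz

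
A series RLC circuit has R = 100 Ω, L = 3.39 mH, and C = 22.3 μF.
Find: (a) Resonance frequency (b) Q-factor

Step 1 — Resonance condition Im(Z)=0 gives ω₀ = 1/√(LC).
Step 2 — ω₀ = 1/√(0.00339·2.23e-05) = 3637 rad/s.
Step 3 — f₀ = ω₀/(2π) = 578.9 Hz.
Step 4 — Series Q: Q = ω₀L/R = 3637·0.00339/100 = 0.1233.

(a) f₀ = 578.9 Hz  (b) Q = 0.1233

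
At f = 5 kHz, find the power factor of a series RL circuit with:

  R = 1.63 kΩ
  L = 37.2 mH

Step 1 — Angular frequency: ω = 2π·f = 2π·5000 = 3.142e+04 rad/s.
Step 2 — Component impedances:
  R: Z = R = 1630 Ω
  L: Z = jωL = j·3.142e+04·0.0372 = 0 + j1169 Ω
Step 3 — Series combination: Z_total = R + L = 1630 + j1169 Ω = 2006∠35.6° Ω.
Step 4 — Power factor: PF = cos(φ) = Re(Z)/|Z| = 1630/2005.7 = 0.8127.
Step 5 — Type: Im(Z) = 1169 ⇒ lagging (phase φ = 35.6°).

PF = 0.8127 (lagging, φ = 35.6°)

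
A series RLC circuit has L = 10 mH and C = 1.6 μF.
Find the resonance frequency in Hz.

Step 1 — Resonance condition Im(Z)=0 gives ω₀ = 1/√(LC).
Step 2 — ω₀ = 1/√(0.01·1.6e-06) = 7906 rad/s.
Step 3 — f₀ = ω₀/(2π) = 1258 Hz.

f₀ = 1258 Hz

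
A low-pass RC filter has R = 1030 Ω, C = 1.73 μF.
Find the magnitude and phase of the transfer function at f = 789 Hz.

Step 1 — Angular frequency: ω = 2π·789 = 4957 rad/s.
Step 2 — Transfer function: H(jω) = 1/(1 + jωRC).
Step 3 — Denominator: 1 + jωRC = 1 + j·4957·1030·1.73e-06 = 1 + j8.834.
Step 4 — H = 0.01265 - j0.1118.
Step 5 — Magnitude: |H| = 0.1125 (-19.0 dB); phase: φ = -83.5°.

|H| = 0.1125 (-19.0 dB), φ = -83.5°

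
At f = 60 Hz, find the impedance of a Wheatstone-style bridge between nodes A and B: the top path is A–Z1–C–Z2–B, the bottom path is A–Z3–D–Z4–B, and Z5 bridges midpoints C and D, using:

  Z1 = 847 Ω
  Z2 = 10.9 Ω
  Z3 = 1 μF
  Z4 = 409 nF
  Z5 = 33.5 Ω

Step 1 — Angular frequency: ω = 2π·f = 2π·60 = 377 rad/s.
Step 2 — Component impedances:
  Z1: Z = R = 847 Ω
  Z2: Z = R = 10.9 Ω
  Z3: Z = 1/(jωC) = -j/(ω·C) = 0 - j2653 Ω
  Z4: Z = 1/(jωC) = -j/(ω·C) = 0 - j6486 Ω
  Z5: Z = R = 33.5 Ω
Step 3 — Bridge requires nodal analysis (the Z5 bridge couples midpoints C and D, so the two paths cannot be reduced to a simple series/parallel combination). Setting node B to ground and injecting 1 A at node A, the 3-node admittance system at A, C, D solves to V_A = Z_AB = 777.1 - j243.6 Ω = 814.4∠-17.4° Ω.

Z = 777.1 - j243.6 Ω = 814.4∠-17.4° Ω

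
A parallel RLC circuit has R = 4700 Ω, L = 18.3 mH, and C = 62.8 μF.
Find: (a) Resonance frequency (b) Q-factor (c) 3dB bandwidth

Step 1 — Resonance: ω₀ = 1/√(LC) = 1/√(0.0183·6.28e-05) = 932.8 rad/s.
Step 2 — f₀ = ω₀/(2π) = 148.5 Hz.
Step 3 — Parallel Q: Q = R/(ω₀L) = 4700/(932.8·0.0183) = 275.3.
Step 4 — Bandwidth: Δω = ω₀/Q = 3.388 rad/s; BW = Δω/(2π) = 0.5392 Hz.

(a) f₀ = 148.5 Hz  (b) Q = 275.3  (c) BW = 0.5392 Hz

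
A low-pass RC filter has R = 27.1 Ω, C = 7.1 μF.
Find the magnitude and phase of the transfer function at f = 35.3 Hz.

Step 1 — Angular frequency: ω = 2π·35.3 = 221.8 rad/s.
Step 2 — Transfer function: H(jω) = 1/(1 + jωRC).
Step 3 — Denominator: 1 + jωRC = 1 + j·221.8·27.1·7.1e-06 = 1 + j0.04268.
Step 4 — H = 0.9982 - j0.0426.
Step 5 — Magnitude: |H| = 0.9991 (-0.0 dB); phase: φ = -2.4°.

|H| = 0.9991 (-0.0 dB), φ = -2.4°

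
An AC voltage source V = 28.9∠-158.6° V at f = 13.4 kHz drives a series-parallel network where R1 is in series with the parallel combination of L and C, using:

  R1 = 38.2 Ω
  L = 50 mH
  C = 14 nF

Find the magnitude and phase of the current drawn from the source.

Step 1 — Angular frequency: ω = 2π·f = 2π·1.34e+04 = 8.419e+04 rad/s.
Step 2 — Component impedances:
  R1: Z = R = 38.2 Ω
  L: Z = jωL = j·8.419e+04·0.05 = 0 + j4210 Ω
  C: Z = 1/(jωC) = -j/(ω·C) = 0 - j848.4 Ω
Step 3 — Parallel branch: L || C = 1/(1/L + 1/C) = 0 - j1062 Ω.
Step 4 — Series with R1: Z_total = R1 + (L || C) = 38.2 - j1062 Ω = 1063∠-87.9° Ω.
Step 5 — Source phasor: V = 28.9∠-158.6° V = -26.91 - j10.54 V.
Step 6 — Ohm's law: I = V / Z_total = (-26.91 - j10.54) / (38.2 - j1062) = 0.009003 - j0.02565 A.
Step 7 — Convert to polar: |I| = 0.02718 A, ∠I = -70.7°.

I = 0.02718∠-70.7° A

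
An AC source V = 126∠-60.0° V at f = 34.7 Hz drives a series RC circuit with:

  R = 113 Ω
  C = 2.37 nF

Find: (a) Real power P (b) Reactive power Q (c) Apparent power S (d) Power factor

Step 1 — Angular frequency: ω = 2π·f = 2π·34.7 = 218 rad/s.
Step 2 — Component impedances:
  R: Z = R = 113 Ω
  C: Z = 1/(jωC) = -j/(ω·C) = 0 - j1.935e+06 Ω
Step 3 — Series combination: Z_total = R + C = 113 - j1.935e+06 Ω = 1.935e+06∠-90.0° Ω.
Step 4 — Source phasor: V = 126∠-60.0° V = 63 - j109.1 V.
Step 5 — Current: I = V / Z = 5.639e-05 + j3.255e-05 A = 6.511e-05∠30.0° A.
Step 6 — Complex power: S = V·I* = 4.79e-07 - j0.008203 VA.
Step 7 — Real power: P = Re(S) = 4.79e-07 W.
Step 8 — Reactive power: Q = Im(S) = -0.008203 VAR.
Step 9 — Apparent power: |S| = 0.008203 VA.
Step 10 — Power factor: PF = P/|S| = 5.839e-05 (leading).

(a) P = 4.79e-07 W  (b) Q = -0.008203 VAR  (c) S = 0.008203 VA  (d) PF = 5.839e-05 (leading)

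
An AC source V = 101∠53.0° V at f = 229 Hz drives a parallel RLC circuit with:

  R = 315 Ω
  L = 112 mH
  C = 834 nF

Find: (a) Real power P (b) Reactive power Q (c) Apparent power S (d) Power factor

Step 1 — Angular frequency: ω = 2π·f = 2π·229 = 1439 rad/s.
Step 2 — Component impedances:
  R: Z = R = 315 Ω
  L: Z = jωL = j·1439·0.112 = 0 + j161.2 Ω
  C: Z = 1/(jωC) = -j/(ω·C) = 0 - j833.3 Ω
Step 3 — Parallel combination: 1/Z_total = 1/R + 1/L + 1/C; Z_total = 90.36 + j142.5 Ω = 168.7∠57.6° Ω.
Step 4 — Source phasor: V = 101∠53.0° V = 60.78 + j80.66 V.
Step 5 — Current: I = V / Z = 0.5967 - j0.04817 A = 0.5986∠-4.6° A.
Step 6 — Complex power: S = V·I* = 32.38 + j51.06 VA.
Step 7 — Real power: P = Re(S) = 32.38 W.
Step 8 — Reactive power: Q = Im(S) = 51.06 VAR.
Step 9 — Apparent power: |S| = 60.46 VA.
Step 10 — Power factor: PF = P/|S| = 0.5356 (lagging).

(a) P = 32.38 W  (b) Q = 51.06 VAR  (c) S = 60.46 VA  (d) PF = 0.5356 (lagging)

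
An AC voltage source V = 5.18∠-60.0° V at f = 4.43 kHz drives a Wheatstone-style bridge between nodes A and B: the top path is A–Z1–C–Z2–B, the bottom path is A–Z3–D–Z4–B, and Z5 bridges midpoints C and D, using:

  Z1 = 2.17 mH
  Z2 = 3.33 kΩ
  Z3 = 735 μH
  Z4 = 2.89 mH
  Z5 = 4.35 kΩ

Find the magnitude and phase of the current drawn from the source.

Step 1 — Angular frequency: ω = 2π·f = 2π·4430 = 2.783e+04 rad/s.
Step 2 — Component impedances:
  Z1: Z = jωL = j·2.783e+04·0.00217 = 0 + j60.4 Ω
  Z2: Z = R = 3330 Ω
  Z3: Z = jωL = j·2.783e+04·0.000735 = 0 + j20.46 Ω
  Z4: Z = jωL = j·2.783e+04·0.00289 = 0 + j80.44 Ω
  Z5: Z = R = 4350 Ω
Step 3 — Bridge requires nodal analysis (the Z5 bridge couples midpoints C and D, so the two paths cannot be reduced to a simple series/parallel combination). Setting node B to ground and injecting 1 A at node A, the 3-node admittance system at A, C, D solves to V_A = Z_AB = 3.143 + j100.7 Ω = 100.8∠88.2° Ω.
Step 4 — Source phasor: V = 5.18∠-60.0° V = 2.59 - j4.486 V.
Step 5 — Ohm's law: I = V / Z_total = (2.59 - j4.486) / (3.143 + j100.7) = -0.04369 - j0.02708 A.
Step 6 — Convert to polar: |I| = 0.0514 A, ∠I = -148.2°.

I = 0.0514∠-148.2° A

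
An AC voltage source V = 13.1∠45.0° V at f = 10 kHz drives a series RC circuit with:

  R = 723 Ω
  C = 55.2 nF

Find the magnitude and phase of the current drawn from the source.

Step 1 — Angular frequency: ω = 2π·f = 2π·1e+04 = 6.283e+04 rad/s.
Step 2 — Component impedances:
  R: Z = R = 723 Ω
  C: Z = 1/(jωC) = -j/(ω·C) = 0 - j288.3 Ω
Step 3 — Series combination: Z_total = R + C = 723 - j288.3 Ω = 778.4∠-21.7° Ω.
Step 4 — Source phasor: V = 13.1∠45.0° V = 9.263 + j9.263 V.
Step 5 — Ohm's law: I = V / Z_total = (9.263 + j9.263) / (723 - j288.3) = 0.006646 + j0.01546 A.
Step 6 — Convert to polar: |I| = 0.01683 A, ∠I = 66.7°.

I = 0.01683∠66.7° A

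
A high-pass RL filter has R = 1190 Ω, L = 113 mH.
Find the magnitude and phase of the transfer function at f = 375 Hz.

Step 1 — Angular frequency: ω = 2π·375 = 2356 rad/s.
Step 2 — Transfer function: H(jω) = jωL/(R + jωL).
Step 3 — Numerator jωL = j·266.2; denominator R + jωL = 1190 + j266.2.
Step 4 — H = 0.04767 + j0.2131.
Step 5 — Magnitude: |H| = 0.2183 (-13.2 dB); phase: φ = 77.4°.

|H| = 0.2183 (-13.2 dB), φ = 77.4°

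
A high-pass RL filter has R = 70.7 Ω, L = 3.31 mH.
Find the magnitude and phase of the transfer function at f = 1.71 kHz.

Step 1 — Angular frequency: ω = 2π·1710 = 1.074e+04 rad/s.
Step 2 — Transfer function: H(jω) = jωL/(R + jωL).
Step 3 — Numerator jωL = j·35.56; denominator R + jωL = 70.7 + j35.56.
Step 4 — H = 0.2019 + j0.4014.
Step 5 — Magnitude: |H| = 0.4494 (-6.9 dB); phase: φ = 63.3°.

|H| = 0.4494 (-6.9 dB), φ = 63.3°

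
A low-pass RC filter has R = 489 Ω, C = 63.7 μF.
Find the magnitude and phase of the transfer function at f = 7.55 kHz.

Step 1 — Angular frequency: ω = 2π·7550 = 4.744e+04 rad/s.
Step 2 — Transfer function: H(jω) = 1/(1 + jωRC).
Step 3 — Denominator: 1 + jωRC = 1 + j·4.744e+04·489·6.37e-05 = 1 + j1478.
Step 4 — H = 4.58e-07 - j0.0006767.
Step 5 — Magnitude: |H| = 0.0006767 (-63.4 dB); phase: φ = -90.0°.

|H| = 0.0006767 (-63.4 dB), φ = -90.0°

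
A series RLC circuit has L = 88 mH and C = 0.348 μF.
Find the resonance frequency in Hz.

Step 1 — Resonance condition Im(Z)=0 gives ω₀ = 1/√(LC).
Step 2 — ω₀ = 1/√(0.088·3.48e-07) = 5714 rad/s.
Step 3 — f₀ = ω₀/(2π) = 909.5 Hz.

f₀ = 909.5 Hz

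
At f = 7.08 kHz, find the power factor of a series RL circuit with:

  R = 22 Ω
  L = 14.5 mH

Step 1 — Angular frequency: ω = 2π·f = 2π·7080 = 4.448e+04 rad/s.
Step 2 — Component impedances:
  R: Z = R = 22 Ω
  L: Z = jωL = j·4.448e+04·0.0145 = 0 + j645 Ω
Step 3 — Series combination: Z_total = R + L = 22 + j645 Ω = 645.4∠88.0° Ω.
Step 4 — Power factor: PF = cos(φ) = Re(Z)/|Z| = 22/645.4 = 0.03409.
Step 5 — Type: Im(Z) = 645 ⇒ lagging (phase φ = 88.0°).

PF = 0.03409 (lagging, φ = 88.0°)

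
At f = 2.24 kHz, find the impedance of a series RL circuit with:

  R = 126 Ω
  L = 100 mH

Step 1 — Angular frequency: ω = 2π·f = 2π·2240 = 1.407e+04 rad/s.
Step 2 — Component impedances:
  R: Z = R = 126 Ω
  L: Z = jωL = j·1.407e+04·0.1 = 0 + j1407 Ω
Step 3 — Series combination: Z_total = R + L = 126 + j1407 Ω = 1413∠84.9° Ω.

Z = 126 + j1407 Ω = 1413∠84.9° Ω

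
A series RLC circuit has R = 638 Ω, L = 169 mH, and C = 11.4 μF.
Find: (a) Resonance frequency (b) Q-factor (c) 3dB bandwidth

Step 1 — Resonance condition Im(Z)=0 gives ω₀ = 1/√(LC).
Step 2 — ω₀ = 1/√(0.169·1.14e-05) = 720.5 rad/s.
Step 3 — f₀ = ω₀/(2π) = 114.7 Hz.
Step 4 — Series Q: Q = ω₀L/R = 720.5·0.169/638 = 0.1908.
Step 5 — 3dB bandwidth: Δω = ω₀/Q = 3775 rad/s; BW = Δω/(2π) = 600.8 Hz.

(a) f₀ = 114.7 Hz  (b) Q = 0.1908  (c) BW = 600.8 Hz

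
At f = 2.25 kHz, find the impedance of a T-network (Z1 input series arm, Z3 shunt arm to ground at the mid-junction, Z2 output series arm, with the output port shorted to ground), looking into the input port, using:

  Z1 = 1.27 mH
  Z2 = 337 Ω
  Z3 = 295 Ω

Step 1 — Angular frequency: ω = 2π·f = 2π·2250 = 1.414e+04 rad/s.
Step 2 — Component impedances:
  Z1: Z = jωL = j·1.414e+04·0.00127 = 0 + j17.95 Ω
  Z2: Z = R = 337 Ω
  Z3: Z = R = 295 Ω
Step 3 — With the output port shorted to ground, the output series arm Z2 runs from the junction to ground; the shunt arm Z3 also runs from the junction to ground. They appear in parallel: Z3 || Z2 = 157.3 Ω.
Step 4 — Series with input arm Z1: Z_in = Z1 + (Z3 || Z2) = 157.3 + j17.95 Ω = 158.3∠6.5° Ω.

Z = 157.3 + j17.95 Ω = 158.3∠6.5° Ω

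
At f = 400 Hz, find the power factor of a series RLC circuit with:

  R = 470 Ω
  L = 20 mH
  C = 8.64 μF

Step 1 — Angular frequency: ω = 2π·f = 2π·400 = 2513 rad/s.
Step 2 — Component impedances:
  R: Z = R = 470 Ω
  L: Z = jωL = j·2513·0.02 = 0 + j50.27 Ω
  C: Z = 1/(jωC) = -j/(ω·C) = 0 - j46.05 Ω
Step 3 — Series combination: Z_total = R + L + C = 470 + j4.214 Ω = 470∠0.5° Ω.
Step 4 — Power factor: PF = cos(φ) = Re(Z)/|Z| = 470/470 = 1.
Step 5 — Type: Im(Z) = 4.214 ⇒ lagging (phase φ = 0.5°).

PF = 1 (lagging, φ = 0.5°)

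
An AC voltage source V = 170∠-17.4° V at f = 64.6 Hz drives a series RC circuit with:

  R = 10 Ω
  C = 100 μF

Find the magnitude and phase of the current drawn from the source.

Step 1 — Angular frequency: ω = 2π·f = 2π·64.6 = 405.9 rad/s.
Step 2 — Component impedances:
  R: Z = R = 10 Ω
  C: Z = 1/(jωC) = -j/(ω·C) = 0 - j24.64 Ω
Step 3 — Series combination: Z_total = R + C = 10 - j24.64 Ω = 26.59∠-67.9° Ω.
Step 4 — Source phasor: V = 170∠-17.4° V = 162.2 - j50.84 V.
Step 5 — Ohm's law: I = V / Z_total = (162.2 - j50.84) / (10 - j24.64) = 4.066 + j4.934 A.
Step 6 — Convert to polar: |I| = 6.394 A, ∠I = 50.5°.

I = 6.394∠50.5° A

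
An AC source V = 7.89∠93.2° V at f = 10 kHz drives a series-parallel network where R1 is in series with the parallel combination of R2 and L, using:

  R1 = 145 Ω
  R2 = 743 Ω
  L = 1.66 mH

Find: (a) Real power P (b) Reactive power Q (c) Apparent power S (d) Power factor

Step 1 — Angular frequency: ω = 2π·f = 2π·1e+04 = 6.283e+04 rad/s.
Step 2 — Component impedances:
  R1: Z = R = 145 Ω
  R2: Z = R = 743 Ω
  L: Z = jωL = j·6.283e+04·0.00166 = 0 + j104.3 Ω
Step 3 — Parallel branch: R2 || L = 1/(1/R2 + 1/L) = 14.36 + j102.3 Ω.
Step 4 — Series with R1: Z_total = R1 + (R2 || L) = 159.4 + j102.3 Ω = 189.4∠32.7° Ω.
Step 5 — Source phasor: V = 7.89∠93.2° V = -0.4404 + j7.878 V.
Step 6 — Current: I = V / Z = 0.02051 + j0.03627 A = 0.04167∠60.5° A.
Step 7 — Complex power: S = V·I* = 0.2767 + j0.1776 VA.
Step 8 — Real power: P = Re(S) = 0.2767 W.
Step 9 — Reactive power: Q = Im(S) = 0.1776 VAR.
Step 10 — Apparent power: |S| = 0.3287 VA.
Step 11 — Power factor: PF = P/|S| = 0.8416 (lagging).

(a) P = 0.2767 W  (b) Q = 0.1776 VAR  (c) S = 0.3287 VA  (d) PF = 0.8416 (lagging)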